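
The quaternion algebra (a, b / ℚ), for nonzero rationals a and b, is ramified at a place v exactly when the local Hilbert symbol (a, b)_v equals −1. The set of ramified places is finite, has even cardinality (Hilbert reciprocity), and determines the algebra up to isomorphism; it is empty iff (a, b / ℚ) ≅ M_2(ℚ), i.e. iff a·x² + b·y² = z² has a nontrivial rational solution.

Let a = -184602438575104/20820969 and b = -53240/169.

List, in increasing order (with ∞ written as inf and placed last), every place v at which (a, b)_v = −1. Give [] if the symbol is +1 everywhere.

[11, inf]

(a, b) ≡ (-1, -110) mod (ℚ^×)²; places V = {2, 3, 5, 11, 13, 29, ∞}.
(a,b)_13: α=-4, u≡9; β=-2, v≡8 (mod 13); (9|13)=+1, (8|13)=-1; sign (−1)^0·+1^-2·-1^-4 = +1.
(a,b)_11: α=8, u≡7; β=3, v≡1 (mod 11); (7|11)=-1, (1|11)=+1; sign (−1)^0·-1^3·+1^8 = -1.
(a,b)_5: α=0, u≡4; β=1, v≡3 (mod 5); (4|5)=+1, (3|5)=-1; sign (−1)^0·+1^1·-1^0 = +1.
(a,b)_3: α=-6, u≡2; β=0, v≡1 (mod 3); (2|3)=-1, (1|3)=+1; sign (−1)^0·-1^0·+1^-6 = +1.
(a,b)_∞: sgn(-1)=−, sgn(-110)=−, so -1.
(a,b)_2: α=10, β=3; u≡7, v≡1 (mod 8); ε(u)ε(v)=1·0, αω(v)=10·0, βω(u)=3·0; sum ≡ 0  ⇒  +1.
(a,b)_29: α=2, u≡9; β=0, v≡5 (mod 29); (9|29)=+1, (5|29)=+1; sign (−1)^0·+1^0·+1^2 = +1.
|Ram(-1, -110)| = 2, even; anisotropic at {11, ∞}.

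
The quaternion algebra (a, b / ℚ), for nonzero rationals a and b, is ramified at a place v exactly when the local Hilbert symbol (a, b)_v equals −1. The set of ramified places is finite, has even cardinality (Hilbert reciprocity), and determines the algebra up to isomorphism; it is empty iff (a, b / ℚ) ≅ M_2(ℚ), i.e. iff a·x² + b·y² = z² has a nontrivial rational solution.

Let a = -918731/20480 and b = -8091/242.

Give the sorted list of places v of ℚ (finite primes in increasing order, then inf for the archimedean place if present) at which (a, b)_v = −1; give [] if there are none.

Mod squares: a ≡ -55, b ≡ -1798. Check v ∈ {∞, 2, 3, 5, 11, 17, 29, 31}.
v=3: a=3^0·(≡2), b=3^2·(≡2) mod 3; (2|3)=-1, (2|3)=-1; (−1)^{0·2·1}·(-1)^2·(-1)^0 = +1.
v=5: a=5^-1·(≡4), b=5^0·(≡2) mod 5; (4|5)=+1, (2|5)=-1; (−1)^{-1·0·2}·(+1)^0·(-1)^-1 = -1.
v=2: v_2(a)=-12, v_2(b)=-1; units ≡ 1, 5 (mod 8); ε·ε+αω+βω = 0·0+-12·1+-1·0 ≡ 0  ⇒  (a,b)_2 = +1.
v=29: a=29^0·(≡3), b=29^1·(≡4) mod 29; (3|29)=-1, (4|29)=+1; (−1)^{0·1·14}·(-1)^1·(+1)^0 = -1.
v=11: a=11^1·(≡10), b=11^-2·(≡8) mod 11; (10|11)=-1, (8|11)=-1; (−1)^{1·-2·5}·(-1)^-2·(-1)^1 = -1.
v=31: a=31^0·(≡7), b=31^1·(≡28) mod 31; (7|31)=+1, (28|31)=+1; (−1)^{0·1·15}·(+1)^1·(+1)^0 = +1.
v=17: a=17^4·(≡9), b=17^0·(≡13) mod 17; (9|17)=+1, (13|17)=+1; (−1)^{4·0·8}·(+1)^0·(+1)^4 = +1.
v=∞: -55 < 0 and -1798 < 0  ⇒  (a,b)_∞ = -1.
(-55, -1798 / ℚ) ramifies at {5, 11, 29, ∞}: a division algebra.

[5, 11, 29, inf]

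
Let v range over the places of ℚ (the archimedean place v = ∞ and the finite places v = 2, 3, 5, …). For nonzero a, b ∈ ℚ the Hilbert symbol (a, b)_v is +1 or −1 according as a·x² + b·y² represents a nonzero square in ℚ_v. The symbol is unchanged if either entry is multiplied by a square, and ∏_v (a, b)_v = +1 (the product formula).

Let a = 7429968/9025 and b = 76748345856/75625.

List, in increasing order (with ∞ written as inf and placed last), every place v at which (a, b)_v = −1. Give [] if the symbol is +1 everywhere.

[2, 7]

(a, b) ≡ (13, 546) mod (ℚ^×)²; places V = {2, 3, 5, 7, 11, 13, 19, ∞}.
(a,b)_∞: sgn(13)=+, sgn(546)=+, so +1.
(a,b)_2: α=4, β=9; u≡5, v≡1 (mod 8); ε(u)ε(v)=0·0, αω(v)=4·0, βω(u)=9·1; sum ≡ 1  ⇒  -1.
(a,b)_7: α=2, u≡6; β=1, v≡1 (mod 7); (6|7)=-1, (1|7)=+1; sign (−1)^0·-1^1·+1^2 = -1.
(a,b)_3: α=6, u≡1; β=3, v≡2 (mod 3); (1|3)=+1, (2|3)=-1; sign (−1)^0·+1^3·-1^6 = +1.
(a,b)_19: α=-2, u≡3; β=2, v≡10 (mod 19); (3|19)=-1, (10|19)=-1; sign (−1)^0·-1^2·-1^-2 = +1.
(a,b)_5: α=-2, u≡3; β=-4, v≡1 (mod 5); (3|5)=-1, (1|5)=+1; sign (−1)^0·-1^-4·+1^-2 = +1.
(a,b)_13: α=1, u≡10; β=3, v≡3 (mod 13); (10|13)=+1, (3|13)=+1; sign (−1)^0·+1^3·+1^1 = +1.
(a,b)_11: α=0, u≡8; β=-2, v≡8 (mod 11); (8|11)=-1, (8|11)=-1; sign (−1)^0·-1^-2·-1^0 = +1.
(13, 546 / ℚ) ramifies at {2, 7}: a division algebra.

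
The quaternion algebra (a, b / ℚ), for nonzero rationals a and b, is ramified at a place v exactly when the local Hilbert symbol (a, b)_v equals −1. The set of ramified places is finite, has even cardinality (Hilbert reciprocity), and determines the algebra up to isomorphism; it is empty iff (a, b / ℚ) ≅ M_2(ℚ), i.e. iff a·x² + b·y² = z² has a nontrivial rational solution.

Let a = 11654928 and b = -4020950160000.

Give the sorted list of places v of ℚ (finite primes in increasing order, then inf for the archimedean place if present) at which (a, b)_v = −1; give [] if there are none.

[3, 23]

(a, b) ≡ (17, -2346) mod (ℚ^×)²; places V = {2, 3, 5, 17, 23, ∞}.
(a,b)_5: α=0, u≡3; β=4, v≡4 (mod 5); (3|5)=-1, (4|5)=+1; sign (−1)^0·-1^4·+1^0 = +1.
(a,b)_2: α=4, β=7; u≡1, v≡3 (mod 8); ε(u)ε(v)=0·1, αω(v)=4·1, βω(u)=7·0; sum ≡ 0  ⇒  +1.
(a,b)_3: α=4, u≡2; β=5, v≡1 (mod 3); (2|3)=-1, (1|3)=+1; sign (−1)^0·-1^5·+1^4 = -1.
(a,b)_23: α=2, u≡21; β=3, v≡8 (mod 23); (21|23)=-1, (8|23)=+1; sign (−1)^0·-1^3·+1^2 = -1.
(a,b)_17: α=1, u≡8; β=1, v≡1 (mod 17); (8|17)=+1, (1|17)=+1; sign (−1)^0·+1^1·+1^1 = +1.
(a,b)_∞: sgn(17)=+, sgn(-2346)=−, so +1.
Ram(17, -2346) = {3, 23}; no ℚ_3-point on the conic.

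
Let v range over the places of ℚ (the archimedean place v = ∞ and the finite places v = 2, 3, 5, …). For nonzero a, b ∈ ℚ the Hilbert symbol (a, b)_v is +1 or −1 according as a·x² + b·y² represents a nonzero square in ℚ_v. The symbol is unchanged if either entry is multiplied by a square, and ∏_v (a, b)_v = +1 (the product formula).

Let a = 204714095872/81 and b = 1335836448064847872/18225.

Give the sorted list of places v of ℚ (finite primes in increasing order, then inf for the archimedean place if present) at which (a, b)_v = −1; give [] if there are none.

(a, b) ≡ (13, 7843) mod (ℚ^×)²; places V = {2, 3, 5, 11, 13, 23, 31, ∞}.
(a,b)_∞: sgn(13)=+, sgn(7843)=+, so +1.
(a,b)_31: α=2, u≡21; β=3, v≡8 (mod 31); (21|31)=-1, (8|31)=+1; sign (−1)^0·-1^3·+1^2 = -1.
(a,b)_13: α=1, u≡9; β=2, v≡4 (mod 13); (9|13)=+1, (4|13)=+1; sign (−1)^0·+1^2·+1^1 = +1.
(a,b)_23: α=2, u≡6; β=3, v≡10 (mod 23); (6|23)=+1, (10|23)=-1; sign (−1)^0·+1^3·-1^2 = +1.
(a,b)_11: α=2, u≡6; β=3, v≡3 (mod 11); (6|11)=-1, (3|11)=+1; sign (−1)^0·-1^3·+1^2 = -1.
(a,b)_2: α=8, β=14; u≡5, v≡3 (mod 8); ε(u)ε(v)=0·1, αω(v)=8·1, βω(u)=14·1; sum ≡ 0  ⇒  +1.
(a,b)_5: α=0, u≡2; β=-2, v≡3 (mod 5); (2|5)=-1, (3|5)=-1; sign (−1)^0·-1^-2·-1^0 = +1.
(a,b)_3: α=-4, u≡1; β=-6, v≡1 (mod 3); (1|3)=+1, (1|3)=+1; sign (−1)^0·+1^-6·+1^-4 = +1.
(13, 7843 / ℚ) ramifies at {11, 31}: a division algebra.

[11, 31]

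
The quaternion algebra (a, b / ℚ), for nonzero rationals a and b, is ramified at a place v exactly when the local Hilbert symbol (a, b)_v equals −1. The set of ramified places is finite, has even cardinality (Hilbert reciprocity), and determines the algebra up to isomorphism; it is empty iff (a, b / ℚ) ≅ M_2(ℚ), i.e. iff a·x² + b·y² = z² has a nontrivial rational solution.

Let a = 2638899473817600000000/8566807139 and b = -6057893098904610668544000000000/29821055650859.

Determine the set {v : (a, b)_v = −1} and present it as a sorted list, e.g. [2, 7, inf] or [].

[2, 3, 11, 17]

(a, b) ≡ (374, -64515) mod (ℚ^×)²; places V = {2, 3, 5, 7, 11, 17, 19, 23, 43, 59, ∞}.
(a,b)_3: α=4, u≡2; β=7, v≡2 (mod 3); (2|3)=-1, (2|3)=-1; sign (−1)^0·-1^7·-1^4 = -1.
(a,b)_19: α=2, u≡15; β=4, v≡6 (mod 19); (15|19)=-1, (6|19)=+1; sign (−1)^0·-1^4·+1^2 = +1.
(a,b)_11: α=-3, u≡3; β=-3, v≡5 (mod 11); (3|11)=+1, (5|11)=+1; sign (−1)^1·+1^-3·+1^-3 = -1.
(a,b)_43: α=-2, u≡3; β=-2, v≡26 (mod 43); (3|43)=-1, (26|43)=-1; sign (−1)^0·-1^-2·-1^-2 = +1.
(a,b)_∞: sgn(374)=+, sgn(-64515)=−, so +1.
(a,b)_23: α=2, u≡9; β=3, v≡8 (mod 23); (9|23)=+1, (8|23)=+1; sign (−1)^0·+1^3·+1^2 = +1.
(a,b)_5: α=8, u≡4; β=9, v≡3 (mod 5); (4|5)=+1, (3|5)=-1; sign (−1)^0·+1^9·-1^8 = +1.
(a,b)_59: α=-2, u≡7; β=-4, v≡23 (mod 59); (7|59)=+1, (23|59)=-1; sign (−1)^0·+1^-4·-1^-2 = +1.
(a,b)_17: α=1, u≡14; β=1, v≡8 (mod 17); (14|17)=-1, (8|17)=+1; sign (−1)^0·-1^1·+1^1 = -1.
(a,b)_7: α=2, u≡5; β=2, v≡1 (mod 7); (5|7)=-1, (1|7)=+1; sign (−1)^0·-1^2·+1^2 = +1.
(a,b)_2: α=19, β=30; u≡3, v≡5 (mod 8); ε(u)ε(v)=1·0, αω(v)=19·1, βω(u)=30·1; sum ≡ 1  ⇒  -1.
|Ram(374, -64515)| = 4, even; anisotropic at {2, 3, 11, 17}.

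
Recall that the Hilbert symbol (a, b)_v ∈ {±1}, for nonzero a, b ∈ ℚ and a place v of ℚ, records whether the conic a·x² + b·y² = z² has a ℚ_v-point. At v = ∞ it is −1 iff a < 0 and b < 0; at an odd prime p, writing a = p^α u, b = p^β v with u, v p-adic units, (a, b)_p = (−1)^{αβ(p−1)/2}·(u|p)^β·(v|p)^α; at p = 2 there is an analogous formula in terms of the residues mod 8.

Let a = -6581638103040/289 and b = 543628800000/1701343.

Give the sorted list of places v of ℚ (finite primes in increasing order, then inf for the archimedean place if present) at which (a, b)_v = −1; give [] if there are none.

(a, b) ≡ (-110, 1365) mod (ℚ^×)²; places V = {2, 3, 5, 7, 11, 13, 17, 29, ∞}.
(a,b)_2: α=15, β=12; u≡1, v≡5 (mod 8); ε(u)ε(v)=0·0, αω(v)=15·1, βω(u)=12·0; sum ≡ 1  ⇒  -1.
(a,b)_5: α=1, u≡3; β=5, v≡2 (mod 5); (3|5)=-1, (2|5)=-1; sign (−1)^0·-1^5·-1^1 = +1.
(a,b)_7: α=4, u≡1; β=-1, v≡3 (mod 7); (1|7)=+1, (3|7)=-1; sign (−1)^0·+1^-1·-1^4 = +1.
(a,b)_3: α=2, u≡1; β=3, v≡2 (mod 3); (1|3)=+1, (2|3)=-1; sign (−1)^0·+1^3·-1^2 = +1.
(a,b)_13: α=2, u≡2; β=1, v≡1 (mod 13); (2|13)=-1, (1|13)=+1; sign (−1)^0·-1^1·+1^2 = -1.
(a,b)_11: α=1, u≡4; β=2, v≡3 (mod 11); (4|11)=+1, (3|11)=+1; sign (−1)^0·+1^2·+1^1 = +1.
(a,b)_29: α=0, u≡25; β=-2, v≡18 (mod 29); (25|29)=+1, (18|29)=-1; sign (−1)^0·+1^-2·-1^0 = +1.
(a,b)_17: α=-2, u≡4; β=-2, v≡3 (mod 17); (4|17)=+1, (3|17)=-1; sign (−1)^0·+1^-2·-1^-2 = +1.
(a,b)_∞: sgn(-110)=−, sgn(1365)=+, so +1.
|Ram(-110, 1365)| = 2, even; anisotropic at {2, 13}.

[2, 13]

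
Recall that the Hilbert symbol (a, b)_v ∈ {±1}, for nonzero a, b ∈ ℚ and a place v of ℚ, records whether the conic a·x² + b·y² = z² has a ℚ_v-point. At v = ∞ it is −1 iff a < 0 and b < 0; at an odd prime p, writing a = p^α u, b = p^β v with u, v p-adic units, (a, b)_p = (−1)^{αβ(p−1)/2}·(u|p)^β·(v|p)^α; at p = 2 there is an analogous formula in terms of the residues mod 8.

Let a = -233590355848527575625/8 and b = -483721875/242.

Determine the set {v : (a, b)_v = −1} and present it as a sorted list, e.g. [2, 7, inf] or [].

[2, 3, 5, inf]

(a, b) ≡ (-9282, -390) mod (ℚ^×)²; places V = {2, 3, 5, 7, 11, 13, 17, 19, ∞}.
(a,b)_7: α=7, u≡1; β=2, v≡2 (mod 7); (1|7)=+1, (2|7)=+1; sign (−1)^0·+1^2·+1^7 = +1.
(a,b)_5: α=4, u≡3; β=5, v≡2 (mod 5); (3|5)=-1, (2|5)=-1; sign (−1)^0·-1^5·-1^4 = -1.
(a,b)_2: α=-3, β=-1; u≡7, v≡5 (mod 8); ε(u)ε(v)=1·0, αω(v)=-3·1, βω(u)=-1·0; sum ≡ 1  ⇒  -1.
(a,b)_3: α=9, u≡2; β=5, v≡2 (mod 3); (2|3)=-1, (2|3)=-1; sign (−1)^1·-1^5·-1^9 = -1.
(a,b)_17: α=3, u≡16; β=0, v≡13 (mod 17); (16|17)=+1, (13|17)=+1; sign (−1)^0·+1^0·+1^3 = +1.
(a,b)_13: α=1, u≡1; β=1, v≡12 (mod 13); (1|13)=+1, (12|13)=+1; sign (−1)^0·+1^1·+1^1 = +1.
(a,b)_19: α=2, u≡11; β=0, v≡4 (mod 19); (11|19)=+1, (4|19)=+1; sign (−1)^0·+1^0·+1^2 = +1.
(a,b)_∞: sgn(-9282)=−, sgn(-390)=−, so -1.
(a,b)_11: α=0, u≡8; β=-2, v≡6 (mod 11); (8|11)=-1, (6|11)=-1; sign (−1)^0·-1^-2·-1^0 = +1.
|Ram(-9282, -390)| = 4, even; anisotropic at {2, 3, 5, ∞}.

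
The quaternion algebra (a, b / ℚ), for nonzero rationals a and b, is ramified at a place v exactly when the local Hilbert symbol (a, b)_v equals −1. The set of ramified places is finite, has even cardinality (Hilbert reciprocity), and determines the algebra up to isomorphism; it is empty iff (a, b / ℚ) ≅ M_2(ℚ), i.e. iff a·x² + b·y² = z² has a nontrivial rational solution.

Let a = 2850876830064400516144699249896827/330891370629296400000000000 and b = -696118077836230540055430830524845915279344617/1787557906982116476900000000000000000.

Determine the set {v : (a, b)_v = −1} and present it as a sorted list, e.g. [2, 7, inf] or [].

(a, b) ≡ (3230, -965770) mod (ℚ^×)²; places V = {2, 3, 5, 7, 11, 13, 17, 19, 23, 41, ∞}.
(a,b)_3: α=-4, u≡2; β=-6, v≡2 (mod 3); (2|3)=-1, (2|3)=-1; sign (−1)^0·-1^-6·-1^-4 = +1.
(a,b)_2: α=-13, β=-17; u≡7, v≡3 (mod 8); ε(u)ε(v)=1·1, αω(v)=-13·1, βω(u)=-17·0; sum ≡ 0  ⇒  +1.
(a,b)_∞: sgn(3230)=+, sgn(-965770)=−, so +1.
(a,b)_17: α=5, u≡10; β=7, v≡15 (mod 17); (10|17)=-1, (15|17)=+1; sign (−1)^0·-1^7·+1^5 = -1.
(a,b)_5: α=-11, u≡1; β=-17, v≡1 (mod 5); (1|5)=+1, (1|5)=+1; sign (−1)^0·+1^-17·+1^-11 = +1.
(a,b)_19: α=1, u≡10; β=1, v≡18 (mod 19); (10|19)=-1, (18|19)=-1; sign (−1)^1·-1^1·-1^1 = -1.
(a,b)_41: α=8, u≡20; β=12, v≡27 (mod 41); (20|41)=+1, (27|41)=-1; sign (−1)^0·+1^12·-1^8 = +1.
(a,b)_7: α=-8, u≡3; β=-12, v≡3 (mod 7); (3|7)=-1, (3|7)=-1; sign (−1)^0·-1^-12·-1^-8 = +1.
(a,b)_13: α=2, u≡2; β=3, v≡7 (mod 13); (2|13)=-1, (7|13)=-1; sign (−1)^0·-1^3·-1^2 = -1.
(a,b)_23: α=8, u≡14; β=9, v≡16 (mod 23); (14|23)=-1, (16|23)=+1; sign (−1)^0·-1^9·+1^8 = -1.
(a,b)_11: α=-6, u≡6; β=-6, v≡8 (mod 11); (6|11)=-1, (8|11)=-1; sign (−1)^0·-1^-6·-1^-6 = +1.
|Ram(3230, -965770)| = 4, even; anisotropic at {13, 17, 19, 23}.

[13, 17, 19, 23]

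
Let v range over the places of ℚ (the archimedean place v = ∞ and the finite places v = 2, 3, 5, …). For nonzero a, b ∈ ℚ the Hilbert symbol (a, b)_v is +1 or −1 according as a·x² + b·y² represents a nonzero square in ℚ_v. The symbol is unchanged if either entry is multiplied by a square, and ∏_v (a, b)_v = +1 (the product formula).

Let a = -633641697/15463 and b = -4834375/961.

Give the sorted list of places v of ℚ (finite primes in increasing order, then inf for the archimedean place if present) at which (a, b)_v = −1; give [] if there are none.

(a, b) ≡ (-676039, -7735) mod (ℚ^×)²; places V = {2, 3, 5, 7, 13, 17, 19, 23, 31, 47, ∞}.
(a,b)_19: α=1, u≡1; β=0, v≡9 (mod 19); (1|19)=+1, (9|19)=+1; sign (−1)^0·+1^0·+1^1 = +1.
(a,b)_7: α=-1, u≡1; β=1, v≡1 (mod 7); (1|7)=+1, (1|7)=+1; sign (−1)^1·+1^1·+1^-1 = -1.
(a,b)_2: α=0, β=0; u≡1, v≡1 (mod 8); ε(u)ε(v)=0·0, αω(v)=0·0, βω(u)=0·0; sum ≡ 0  ⇒  +1.
(a,b)_13: α=1, u≡4; β=1, v≡10 (mod 13); (4|13)=+1, (10|13)=+1; sign (−1)^0·+1^1·+1^1 = +1.
(a,b)_∞: sgn(-676039)=−, sgn(-7735)=−, so -1.
(a,b)_23: α=1, u≡2; β=0, v≡1 (mod 23); (2|23)=+1, (1|23)=+1; sign (−1)^0·+1^0·+1^1 = +1.
(a,b)_47: α=-2, u≡32; β=0, v≡29 (mod 47); (32|47)=+1, (29|47)=-1; sign (−1)^0·+1^0·-1^-2 = +1.
(a,b)_17: α=1, u≡2; β=1, v≡2 (mod 17); (2|17)=+1, (2|17)=+1; sign (−1)^0·+1^1·+1^1 = +1.
(a,b)_5: α=0, u≡1; β=5, v≡3 (mod 5); (1|5)=+1, (3|5)=-1; sign (−1)^0·+1^5·-1^0 = +1.
(a,b)_3: α=8, u≡2; β=0, v≡2 (mod 3); (2|3)=-1, (2|3)=-1; sign (−1)^0·-1^0·-1^8 = +1.
(a,b)_31: α=0, u≡9; β=-2, v≡13 (mod 31); (9|31)=+1, (13|31)=-1; sign (−1)^0·+1^-2·-1^0 = +1.
(-676039, -7735 / ℚ) ramifies at {7, ∞}: a division algebra.

[7, inf]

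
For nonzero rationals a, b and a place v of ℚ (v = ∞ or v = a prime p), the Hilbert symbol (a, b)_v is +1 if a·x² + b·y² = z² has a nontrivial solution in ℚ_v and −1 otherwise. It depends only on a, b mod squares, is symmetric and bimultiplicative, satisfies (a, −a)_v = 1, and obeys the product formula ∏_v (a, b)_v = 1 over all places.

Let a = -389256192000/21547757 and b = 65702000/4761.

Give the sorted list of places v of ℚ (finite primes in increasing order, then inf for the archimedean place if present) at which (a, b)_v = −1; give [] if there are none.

[2, 5]

Mod squares: a ≡ -10010, b ≡ 455. Check v ∈ {∞, 2, 3, 5, 7, 11, 13, 19, 23}.
v=5: a=5^3·(≡2), b=5^3·(≡1) mod 5; (2|5)=-1, (1|5)=+1; (−1)^{3·3·2}·(-1)^3·(+1)^3 = -1.
v=19: a=19^2·(≡15), b=19^2·(≡12) mod 19; (15|19)=-1, (12|19)=-1; (−1)^{2·2·9}·(-1)^2·(-1)^2 = +1.
v=3: a=3^4·(≡1), b=3^-2·(≡2) mod 3; (1|3)=+1, (2|3)=-1; (−1)^{4·-2·1}·(+1)^-2·(-1)^4 = +1.
v=23: a=23^-4·(≡9), b=23^-2·(≡12) mod 23; (9|23)=+1, (12|23)=+1; (−1)^{-4·-2·11}·(+1)^-2·(+1)^-4 = +1.
v=∞: -10010 < 0 and 455 > 0  ⇒  (a,b)_∞ = +1.
v=7: a=7^-1·(≡3), b=7^1·(≡1) mod 7; (3|7)=-1, (1|7)=+1; (−1)^{-1·1·3}·(-1)^1·(+1)^-1 = +1.
v=2: v_2(a)=13, v_2(b)=4; units ≡ 3, 7 (mod 8); ε·ε+αω+βω = 1·1+13·0+4·1 ≡ 1  ⇒  (a,b)_2 = -1.
v=13: a=13^1·(≡4), b=13^1·(≡1) mod 13; (4|13)=+1, (1|13)=+1; (−1)^{1·1·6}·(+1)^1·(+1)^1 = +1.
v=11: a=11^-1·(≡4), b=11^0·(≡5) mod 11; (4|11)=+1, (5|11)=+1; (−1)^{-1·0·5}·(+1)^0·(+1)^-1 = +1.
|Ram(-10010, 455)| = 2, even; anisotropic at {2, 5}.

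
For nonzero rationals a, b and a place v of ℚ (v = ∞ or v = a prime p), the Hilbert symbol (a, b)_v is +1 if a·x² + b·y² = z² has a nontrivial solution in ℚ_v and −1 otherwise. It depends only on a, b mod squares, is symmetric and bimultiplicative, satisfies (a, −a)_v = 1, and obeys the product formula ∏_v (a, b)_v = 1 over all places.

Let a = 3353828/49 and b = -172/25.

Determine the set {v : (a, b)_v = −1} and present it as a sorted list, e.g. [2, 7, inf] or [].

(a, b) ≡ (838457, -43) mod (ℚ^×)²; places V = {2, 5, 7, 17, 31, 37, 43, ∞}.
(a,b)_7: α=-2, u≡2; β=0, v≡6 (mod 7); (2|7)=+1, (6|7)=-1; sign (−1)^0·+1^0·-1^-2 = +1.
(a,b)_31: α=1, u≡24; β=0, v≡8 (mod 31); (24|31)=-1, (8|31)=+1; sign (−1)^0·-1^0·+1^1 = +1.
(a,b)_43: α=1, u≡42; β=1, v≡5 (mod 43); (42|43)=-1, (5|43)=-1; sign (−1)^1·-1^1·-1^1 = -1.
(a,b)_∞: sgn(838457)=+, sgn(-43)=−, so +1.
(a,b)_17: α=1, u≡9; β=0, v≡4 (mod 17); (9|17)=+1, (4|17)=+1; sign (−1)^0·+1^0·+1^1 = +1.
(a,b)_5: α=0, u≡2; β=-2, v≡3 (mod 5); (2|5)=-1, (3|5)=-1; sign (−1)^0·-1^-2·-1^0 = +1.
(a,b)_37: α=1, u≡18; β=0, v≡2 (mod 37); (18|37)=-1, (2|37)=-1; sign (−1)^0·-1^0·-1^1 = -1.
(a,b)_2: α=2, β=2; u≡1, v≡5 (mod 8); ε(u)ε(v)=0·0, αω(v)=2·1, βω(u)=2·0; sum ≡ 0  ⇒  +1.
|Ram(838457, -43)| = 2, even; anisotropic at {37, 43}.

[37, 43]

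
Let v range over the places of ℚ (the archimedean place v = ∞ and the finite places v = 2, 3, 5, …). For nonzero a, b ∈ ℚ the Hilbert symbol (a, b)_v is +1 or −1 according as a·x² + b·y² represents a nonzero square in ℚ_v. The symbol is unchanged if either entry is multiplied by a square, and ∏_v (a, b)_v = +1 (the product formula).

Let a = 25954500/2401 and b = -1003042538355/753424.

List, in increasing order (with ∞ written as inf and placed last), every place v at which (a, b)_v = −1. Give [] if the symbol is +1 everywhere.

[11, 13]

(a, b) ≡ (2145, -40755) mod (ℚ^×)²; places V = {2, 3, 5, 7, 11, 13, 19, 31, 41, ∞}.
(a,b)_3: α=1, u≡1; β=1, v≡2 (mod 3); (1|3)=+1, (2|3)=-1; sign (−1)^1·+1^1·-1^1 = +1.
(a,b)_31: α=0, u≡22; β=-2, v≡8 (mod 31); (22|31)=-1, (8|31)=+1; sign (−1)^0·-1^-2·+1^0 = +1.
(a,b)_2: α=2, β=-4; u≡1, v≡5 (mod 8); ε(u)ε(v)=0·0, αω(v)=2·1, βω(u)=-4·0; sum ≡ 0  ⇒  +1.
(a,b)_41: α=0, u≡26; β=2, v≡20 (mod 41); (26|41)=-1, (20|41)=+1; sign (−1)^0·-1^2·+1^0 = +1.
(a,b)_13: α=1, u≡10; β=1, v≡6 (mod 13); (10|13)=+1, (6|13)=-1; sign (−1)^0·+1^1·-1^1 = -1.
(a,b)_∞: sgn(2145)=+, sgn(-40755)=−, so +1.
(a,b)_7: α=-4, u≡5; β=-2, v≡6 (mod 7); (5|7)=-1, (6|7)=-1; sign (−1)^0·-1^-2·-1^-4 = +1.
(a,b)_19: α=0, u≡9; β=1, v≡15 (mod 19); (9|19)=+1, (15|19)=-1; sign (−1)^0·+1^1·-1^0 = +1.
(a,b)_11: α=3, u≡10; β=5, v≡7 (mod 11); (10|11)=-1, (7|11)=-1; sign (−1)^1·-1^5·-1^3 = -1.
(a,b)_5: α=3, u≡1; β=1, v≡1 (mod 5); (1|5)=+1, (1|5)=+1; sign (−1)^0·+1^1·+1^3 = +1.
|Ram(2145, -40755)| = 2, even; anisotropic at {11, 13}.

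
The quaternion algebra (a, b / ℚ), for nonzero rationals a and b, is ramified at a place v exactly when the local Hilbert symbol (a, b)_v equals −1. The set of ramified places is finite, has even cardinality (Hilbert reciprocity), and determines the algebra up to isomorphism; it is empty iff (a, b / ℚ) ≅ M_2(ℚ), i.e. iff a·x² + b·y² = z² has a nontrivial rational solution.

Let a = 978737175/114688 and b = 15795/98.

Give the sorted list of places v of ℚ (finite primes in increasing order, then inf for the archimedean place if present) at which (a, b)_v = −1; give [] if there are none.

(a, b) ≡ (4641, 390) mod (ℚ^×)²; places V = {2, 3, 5, 7, 13, 17, ∞}.
(a,b)_2: α=-14, β=-1; u≡1, v≡3 (mod 8); ε(u)ε(v)=0·1, αω(v)=-14·1, βω(u)=-1·0; sum ≡ 0  ⇒  +1.
(a,b)_5: α=2, u≡4; β=1, v≡3 (mod 5); (4|5)=+1, (3|5)=-1; sign (−1)^0·+1^1·-1^2 = +1.
(a,b)_17: α=1, u≡8; β=0, v≡8 (mod 17); (8|17)=+1, (8|17)=+1; sign (−1)^0·+1^0·+1^1 = +1.
(a,b)_13: α=1, u≡8; β=1, v≡12 (mod 13); (8|13)=-1, (12|13)=+1; sign (−1)^0·-1^1·+1^1 = -1.
(a,b)_∞: sgn(4641)=+, sgn(390)=+, so +1.
(a,b)_3: α=11, u≡2; β=5, v≡1 (mod 3); (2|3)=-1, (1|3)=+1; sign (−1)^1·-1^5·+1^11 = +1.
(a,b)_7: α=-1, u≡6; β=-2, v≡5 (mod 7); (6|7)=-1, (5|7)=-1; sign (−1)^0·-1^-2·-1^-1 = -1.
(4641, 390 / ℚ) ramifies at {7, 13}: a division algebra.

[7, 13]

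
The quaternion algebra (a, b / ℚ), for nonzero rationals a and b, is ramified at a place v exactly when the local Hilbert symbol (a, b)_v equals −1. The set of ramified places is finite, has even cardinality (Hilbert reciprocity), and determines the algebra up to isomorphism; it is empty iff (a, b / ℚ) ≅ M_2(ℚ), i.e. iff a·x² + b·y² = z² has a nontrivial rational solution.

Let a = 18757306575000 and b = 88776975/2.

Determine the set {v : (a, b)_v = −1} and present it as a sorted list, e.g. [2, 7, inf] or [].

[5, 29]

Mod squares: a ≡ 70, b ≡ 2958. Check v ∈ {∞, 2, 3, 5, 7, 17, 29}.
v=∞: 70 > 0 and 2958 > 0  ⇒  (a,b)_∞ = +1.
v=5: a=5^5·(≡4), b=5^2·(≡2) mod 5; (4|5)=+1, (2|5)=-1; (−1)^{5·2·2}·(+1)^2·(-1)^5 = -1.
v=7: a=7^3·(≡5), b=7^4·(≡4) mod 7; (5|7)=-1, (4|7)=+1; (−1)^{3·4·3}·(-1)^4·(+1)^3 = +1.
v=29: a=29^2·(≡3), b=29^1·(≡3) mod 29; (3|29)=-1, (3|29)=-1; (−1)^{2·1·14}·(-1)^1·(-1)^2 = -1.
v=3: a=3^2·(≡1), b=3^1·(≡2) mod 3; (1|3)=+1, (2|3)=-1; (−1)^{2·1·1}·(+1)^1·(-1)^2 = +1.
v=2: v_2(a)=3, v_2(b)=-1; units ≡ 3, 7 (mod 8); ε·ε+αω+βω = 1·1+3·0+-1·1 ≡ 0  ⇒  (a,b)_2 = +1.
v=17: a=17^2·(≡1), b=17^1·(≡15) mod 17; (1|17)=+1, (15|17)=+1; (−1)^{2·1·8}·(+1)^1·(+1)^2 = +1.
(70, 2958 / ℚ) ramifies at {5, 29}: a division algebra.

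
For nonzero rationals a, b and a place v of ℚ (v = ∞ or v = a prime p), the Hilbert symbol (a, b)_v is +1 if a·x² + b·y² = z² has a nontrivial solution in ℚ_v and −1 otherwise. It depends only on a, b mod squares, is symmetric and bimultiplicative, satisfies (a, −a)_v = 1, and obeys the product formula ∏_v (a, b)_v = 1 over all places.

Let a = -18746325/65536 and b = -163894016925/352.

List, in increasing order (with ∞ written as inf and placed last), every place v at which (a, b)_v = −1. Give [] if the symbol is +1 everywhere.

[2, 11, 29, inf]

Mod squares: a ≡ -493, b ≡ -814. Check v ∈ {∞, 2, 3, 5, 11, 13, 17, 29, 37}.
v=∞: -493 < 0 and -814 < 0  ⇒  (a,b)_∞ = -1.
v=13: a=13^2·(≡10), b=13^0·(≡11) mod 13; (10|13)=+1, (11|13)=-1; (−1)^{2·0·6}·(+1)^0·(-1)^2 = +1.
v=17: a=17^1·(≡14), b=17^2·(≡15) mod 17; (14|17)=-1, (15|17)=+1; (−1)^{1·2·8}·(-1)^2·(+1)^1 = +1.
v=29: a=29^1·(≡11), b=29^2·(≡26) mod 29; (11|29)=-1, (26|29)=-1; (−1)^{1·2·14}·(-1)^2·(-1)^1 = -1.
v=11: a=11^0·(≡2), b=11^-1·(≡1) mod 11; (2|11)=-1, (1|11)=+1; (−1)^{0·-1·5}·(-1)^-1·(+1)^0 = -1.
v=5: a=5^2·(≡2), b=5^2·(≡4) mod 5; (2|5)=-1, (4|5)=+1; (−1)^{2·2·2}·(-1)^2·(+1)^2 = +1.
v=3: a=3^2·(≡2), b=3^6·(≡2) mod 3; (2|3)=-1, (2|3)=-1; (−1)^{2·6·1}·(-1)^6·(-1)^2 = +1.
v=2: v_2(a)=-16, v_2(b)=-5; units ≡ 3, 1 (mod 8); ε·ε+αω+βω = 1·0+-16·0+-5·1 ≡ 1  ⇒  (a,b)_2 = -1.
v=37: a=37^0·(≡27), b=37^1·(≡20) mod 37; (27|37)=+1, (20|37)=-1; (−1)^{0·1·18}·(+1)^1·(-1)^0 = +1.
(-493, -814 / ℚ) ramifies at {2, 11, 29, ∞}: a division algebra.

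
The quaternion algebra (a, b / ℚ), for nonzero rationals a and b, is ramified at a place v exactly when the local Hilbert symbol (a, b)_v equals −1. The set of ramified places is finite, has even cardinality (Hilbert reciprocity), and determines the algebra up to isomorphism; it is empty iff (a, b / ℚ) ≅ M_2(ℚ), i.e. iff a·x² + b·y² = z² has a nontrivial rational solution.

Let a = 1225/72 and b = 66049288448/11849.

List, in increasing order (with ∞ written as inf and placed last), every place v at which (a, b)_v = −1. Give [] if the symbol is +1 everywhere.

[11, 37]

Mod squares: a ≡ 2, b ≡ 517297. Check v ∈ {∞, 2, 3, 5, 7, 11, 13, 17, 31, 37, 41}.
v=∞: 2 > 0 and 517297 > 0  ⇒  (a,b)_∞ = +1.
v=13: a=13^0·(≡6), b=13^2·(≡3) mod 13; (6|13)=-1, (3|13)=+1; (−1)^{0·2·6}·(-1)^2·(+1)^0 = +1.
v=5: a=5^2·(≡2), b=5^0·(≡2) mod 5; (2|5)=-1, (2|5)=-1; (−1)^{2·0·2}·(-1)^0·(-1)^2 = +1.
v=2: v_2(a)=-3, v_2(b)=8; units ≡ 1, 1 (mod 8); ε·ε+αω+βω = 0·0+-3·0+8·0 ≡ 0  ⇒  (a,b)_2 = +1.
v=11: a=11^0·(≡8), b=11^3·(≡7) mod 11; (8|11)=-1, (7|11)=-1; (−1)^{0·3·5}·(-1)^3·(-1)^0 = -1.
v=17: a=17^0·(≡13), b=17^-2·(≡4) mod 17; (13|17)=+1, (4|17)=+1; (−1)^{0·-2·8}·(+1)^-2·(+1)^0 = +1.
v=7: a=7^2·(≡2), b=7^0·(≡2) mod 7; (2|7)=+1, (2|7)=+1; (−1)^{2·0·3}·(+1)^0·(+1)^2 = +1.
v=41: a=41^0·(≡21), b=41^-1·(≡17) mod 41; (21|41)=+1, (17|41)=-1; (−1)^{0·-1·20}·(+1)^-1·(-1)^0 = +1.
v=3: a=3^-2·(≡2), b=3^0·(≡1) mod 3; (2|3)=-1, (1|3)=+1; (−1)^{-2·0·1}·(-1)^0·(+1)^-2 = +1.
v=37: a=37^0·(≡35), b=37^1·(≡32) mod 37; (35|37)=-1, (32|37)=-1; (−1)^{0·1·18}·(-1)^1·(-1)^0 = -1.
v=31: a=31^0·(≡14), b=31^1·(≡25) mod 31; (14|31)=+1, (25|31)=+1; (−1)^{0·1·15}·(+1)^1·(+1)^0 = +1.
(2, 517297 / ℚ) ramifies at {11, 37}: a division algebra.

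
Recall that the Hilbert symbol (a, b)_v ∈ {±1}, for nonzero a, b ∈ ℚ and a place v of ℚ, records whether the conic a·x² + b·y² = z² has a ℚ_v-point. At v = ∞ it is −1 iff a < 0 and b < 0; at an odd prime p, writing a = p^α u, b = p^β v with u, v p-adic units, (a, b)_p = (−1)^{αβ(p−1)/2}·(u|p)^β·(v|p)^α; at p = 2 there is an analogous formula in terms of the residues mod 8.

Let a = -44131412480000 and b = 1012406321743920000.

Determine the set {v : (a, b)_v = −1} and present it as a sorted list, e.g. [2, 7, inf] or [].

[2, 19]

(a, b) ≡ (-17, 34238) mod (ℚ^×)²; places V = {2, 3, 5, 17, 19, 53, ∞}.
(a,b)_17: α=1, u≡4; β=1, v≡1 (mod 17); (4|17)=+1, (1|17)=+1; sign (−1)^0·+1^1·+1^1 = +1.
(a,b)_2: α=12, β=7; u≡7, v≡7 (mod 8); ε(u)ε(v)=1·1, αω(v)=12·0, βω(u)=7·0; sum ≡ 1  ⇒  -1.
(a,b)_53: α=2, u≡40; β=3, v≡4 (mod 53); (40|53)=+1, (4|53)=+1; sign (−1)^0·+1^3·+1^2 = +1.
(a,b)_5: α=4, u≡2; β=4, v≡2 (mod 5); (2|5)=-1, (2|5)=-1; sign (−1)^0·-1^4·-1^4 = +1.
(a,b)_19: α=2, u≡18; β=3, v≡11 (mod 19); (18|19)=-1, (11|19)=+1; sign (−1)^0·-1^3·+1^2 = -1.
(a,b)_∞: sgn(-17)=−, sgn(34238)=+, so +1.
(a,b)_3: α=0, u≡1; β=6, v≡2 (mod 3); (1|3)=+1, (2|3)=-1; sign (−1)^0·+1^6·-1^0 = +1.
|Ram(-17, 34238)| = 2, even; anisotropic at {2, 19}.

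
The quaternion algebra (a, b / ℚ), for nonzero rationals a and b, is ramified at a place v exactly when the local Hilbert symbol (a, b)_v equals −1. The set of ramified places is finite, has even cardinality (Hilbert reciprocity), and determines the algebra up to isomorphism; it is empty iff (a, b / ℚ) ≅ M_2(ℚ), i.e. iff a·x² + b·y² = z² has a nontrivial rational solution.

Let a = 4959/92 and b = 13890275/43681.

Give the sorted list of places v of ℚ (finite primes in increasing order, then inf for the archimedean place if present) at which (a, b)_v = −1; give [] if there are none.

(a, b) ≡ (12673, 11339) mod (ℚ^×)²; places V = {2, 3, 5, 7, 11, 17, 19, 23, 29, ∞}.
(a,b)_11: α=0, u≡5; β=-2, v≡4 (mod 11); (5|11)=+1, (4|11)=+1; sign (−1)^0·+1^-2·+1^0 = +1.
(a,b)_29: α=1, u≡11; β=1, v≡14 (mod 29); (11|29)=-1, (14|29)=-1; sign (−1)^0·-1^1·-1^1 = +1.
(a,b)_2: α=-2, β=0; u≡1, v≡3 (mod 8); ε(u)ε(v)=0·1, αω(v)=-2·1, βω(u)=0·0; sum ≡ 0  ⇒  +1.
(a,b)_19: α=1, u≡8; β=-2, v≡3 (mod 19); (8|19)=-1, (3|19)=-1; sign (−1)^0·-1^-2·-1^1 = -1.
(a,b)_17: α=0, u≡9; β=1, v≡9 (mod 17); (9|17)=+1, (9|17)=+1; sign (−1)^0·+1^1·+1^0 = +1.
(a,b)_7: α=0, u≡3; β=2, v≡3 (mod 7); (3|7)=-1, (3|7)=-1; sign (−1)^0·-1^2·-1^0 = +1.
(a,b)_23: α=-1, u≡15; β=1, v≡15 (mod 23); (15|23)=-1, (15|23)=-1; sign (−1)^1·-1^1·-1^-1 = -1.
(a,b)_3: α=2, u≡1; β=0, v≡2 (mod 3); (1|3)=+1, (2|3)=-1; sign (−1)^0·+1^0·-1^2 = +1.
(a,b)_5: α=0, u≡2; β=2, v≡1 (mod 5); (2|5)=-1, (1|5)=+1; sign (−1)^0·-1^2·+1^0 = +1.
(a,b)_∞: sgn(12673)=+, sgn(11339)=+, so +1.
|Ram(12673, 11339)| = 2, even; anisotropic at {19, 23}.

[19, 23]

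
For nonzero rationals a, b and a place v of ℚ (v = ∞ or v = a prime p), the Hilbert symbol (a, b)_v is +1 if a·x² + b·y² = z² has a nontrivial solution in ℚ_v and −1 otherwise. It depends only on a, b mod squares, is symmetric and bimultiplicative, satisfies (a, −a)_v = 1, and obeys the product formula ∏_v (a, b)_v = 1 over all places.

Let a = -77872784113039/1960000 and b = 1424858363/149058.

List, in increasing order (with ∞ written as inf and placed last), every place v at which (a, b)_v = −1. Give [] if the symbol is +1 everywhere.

Mod squares: a ≡ -31, b ≡ 3526. Check v ∈ {∞, 2, 3, 5, 7, 13, 29, 31, 41, 43}.
v=41: a=41^2·(≡10), b=41^1·(≡40) mod 41; (10|41)=+1, (40|41)=+1; (−1)^{2·1·20}·(+1)^1·(+1)^2 = +1.
v=43: a=43^2·(≡30), b=43^1·(≡7) mod 43; (30|43)=-1, (7|43)=-1; (−1)^{2·1·21}·(-1)^1·(-1)^2 = -1.
v=13: a=13^0·(≡11), b=13^-2·(≡10) mod 13; (11|13)=-1, (10|13)=+1; (−1)^{0·-2·6}·(-1)^-2·(+1)^0 = +1.
v=7: a=7^-2·(≡4), b=7^-2·(≡3) mod 7; (4|7)=+1, (3|7)=-1; (−1)^{-2·-2·3}·(+1)^-2·(-1)^-2 = +1.
v=31: a=31^3·(≡21), b=31^2·(≡17) mod 31; (21|31)=-1, (17|31)=-1; (−1)^{3·2·15}·(-1)^2·(-1)^3 = -1.
v=29: a=29^2·(≡10), b=29^2·(≡12) mod 29; (10|29)=-1, (12|29)=-1; (−1)^{2·2·14}·(-1)^2·(-1)^2 = +1.
v=5: a=5^-4·(≡1), b=5^0·(≡1) mod 5; (1|5)=+1, (1|5)=+1; (−1)^{-4·0·2}·(+1)^0·(+1)^-4 = +1.
v=∞: -31 < 0 and 3526 > 0  ⇒  (a,b)_∞ = +1.
v=2: v_2(a)=-6, v_2(b)=-1; units ≡ 1, 3 (mod 8); ε·ε+αω+βω = 0·1+-6·1+-1·0 ≡ 0  ⇒  (a,b)_2 = +1.
v=3: a=3^0·(≡2), b=3^-2·(≡1) mod 3; (2|3)=-1, (1|3)=+1; (−1)^{0·-2·1}·(-1)^-2·(+1)^0 = +1.
|Ram(-31, 3526)| = 2, even; anisotropic at {31, 43}.

[31, 43]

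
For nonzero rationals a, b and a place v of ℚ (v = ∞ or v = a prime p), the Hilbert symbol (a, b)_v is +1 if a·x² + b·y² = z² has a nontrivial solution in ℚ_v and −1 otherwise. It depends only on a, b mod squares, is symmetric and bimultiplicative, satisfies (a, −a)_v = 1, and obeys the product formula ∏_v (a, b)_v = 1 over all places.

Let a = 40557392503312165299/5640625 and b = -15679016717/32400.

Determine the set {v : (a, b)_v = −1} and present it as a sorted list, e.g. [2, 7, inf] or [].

Mod squares: a ≡ 8211, b ≡ -2093. Check v ∈ {∞, 2, 3, 5, 7, 13, 17, 19, 23, 41}.
v=19: a=19^-2·(≡14), b=19^0·(≡7) mod 19; (14|19)=-1, (7|19)=+1; (−1)^{-2·0·9}·(-1)^0·(+1)^-2 = +1.
v=2: v_2(a)=0, v_2(b)=-4; units ≡ 3, 3 (mod 8); ε·ε+αω+βω = 1·1+0·1+-4·1 ≡ 1  ⇒  (a,b)_2 = -1.
v=23: a=23^3·(≡8), b=23^3·(≡1) mod 23; (8|23)=+1, (1|23)=+1; (−1)^{3·3·11}·(+1)^3·(+1)^3 = -1.
v=7: a=7^5·(≡2), b=7^3·(≡4) mod 7; (2|7)=+1, (4|7)=+1; (−1)^{5·3·3}·(+1)^3·(+1)^5 = -1.
v=3: a=3^5·(≡1), b=3^-4·(≡1) mod 3; (1|3)=+1, (1|3)=+1; (−1)^{5·-4·1}·(+1)^-4·(+1)^5 = +1.
v=41: a=41^2·(≡14), b=41^0·(≡21) mod 41; (14|41)=-1, (21|41)=+1; (−1)^{2·0·20}·(-1)^0·(+1)^2 = +1.
v=17: a=17^1·(≡5), b=17^2·(≡13) mod 17; (5|17)=-1, (13|17)=+1; (−1)^{1·2·8}·(-1)^2·(+1)^1 = +1.
v=5: a=5^-6·(≡4), b=5^-2·(≡3) mod 5; (4|5)=+1, (3|5)=-1; (−1)^{-6·-2·2}·(+1)^-2·(-1)^-6 = +1.
v=13: a=13^4·(≡5), b=13^1·(≡7) mod 13; (5|13)=-1, (7|13)=-1; (−1)^{4·1·6}·(-1)^1·(-1)^4 = -1.
v=∞: 8211 > 0 and -2093 < 0  ⇒  (a,b)_∞ = +1.
(8211, -2093 / ℚ) ramifies at {2, 7, 13, 23}: a division algebra.

[2, 7, 13, 23]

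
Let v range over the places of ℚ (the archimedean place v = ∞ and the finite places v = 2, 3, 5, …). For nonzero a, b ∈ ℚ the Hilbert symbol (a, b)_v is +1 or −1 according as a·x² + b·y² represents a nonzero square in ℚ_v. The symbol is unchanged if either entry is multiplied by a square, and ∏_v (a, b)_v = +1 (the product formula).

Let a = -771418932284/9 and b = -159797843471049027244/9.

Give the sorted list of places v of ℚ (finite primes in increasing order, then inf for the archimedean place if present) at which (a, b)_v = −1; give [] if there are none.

Mod squares: a ≡ -80322671, b ≡ -19. Check v ∈ {∞, 2, 3, 7, 11, 13, 17, 19, 37, 47}.
v=2: v_2(a)=2, v_2(b)=2; units ≡ 1, 5 (mod 8); ε·ε+αω+βω = 0·0+2·1+2·0 ≡ 0  ⇒  (a,b)_2 = +1.
v=13: a=13^1·(≡9), b=13^2·(≡2) mod 13; (9|13)=+1, (2|13)=-1; (−1)^{1·2·6}·(+1)^2·(-1)^1 = -1.
v=3: a=3^-2·(≡1), b=3^-2·(≡2) mod 3; (1|3)=+1, (2|3)=-1; (−1)^{-2·-2·1}·(+1)^-2·(-1)^-2 = +1.
v=37: a=37^1·(≡5), b=37^2·(≡23) mod 37; (5|37)=-1, (23|37)=-1; (−1)^{1·2·18}·(-1)^2·(-1)^1 = -1.
v=∞: -80322671 < 0 and -19 < 0  ⇒  (a,b)_∞ = -1.
v=17: a=17^1·(≡4), b=17^2·(≡9) mod 17; (4|17)=+1, (9|17)=+1; (−1)^{1·2·8}·(+1)^2·(+1)^1 = +1.
v=11: a=11^1·(≡4), b=11^2·(≡9) mod 11; (4|11)=+1, (9|11)=+1; (−1)^{1·2·5}·(+1)^2·(+1)^1 = +1.
v=7: a=7^4·(≡3), b=7^6·(≡4) mod 7; (3|7)=-1, (4|7)=+1; (−1)^{4·6·3}·(-1)^6·(+1)^4 = +1.
v=47: a=47^1·(≡6), b=47^2·(≡9) mod 47; (6|47)=+1, (9|47)=+1; (−1)^{1·2·23}·(+1)^2·(+1)^1 = +1.
v=19: a=19^1·(≡10), b=19^1·(≡2) mod 19; (10|19)=-1, (2|19)=-1; (−1)^{1·1·9}·(-1)^1·(-1)^1 = -1.
Ram(-80322671, -19) = {13, 19, 37, ∞}; no ℚ_13-point on the conic.

[13, 19, 37, inf]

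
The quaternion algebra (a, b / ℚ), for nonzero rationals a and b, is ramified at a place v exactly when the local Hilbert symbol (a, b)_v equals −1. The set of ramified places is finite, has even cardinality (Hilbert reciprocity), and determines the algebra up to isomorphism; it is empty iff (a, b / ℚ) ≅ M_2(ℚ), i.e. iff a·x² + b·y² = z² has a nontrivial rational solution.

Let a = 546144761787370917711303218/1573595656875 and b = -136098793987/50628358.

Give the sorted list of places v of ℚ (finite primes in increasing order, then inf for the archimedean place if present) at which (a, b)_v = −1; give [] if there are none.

[7, 13]

(a, b) ≡ (3900358, -8866) mod (ℚ^×)²; places V = {2, 3, 5, 7, 11, 13, 17, 19, 23, 31, 37, 41, 43, 47, ∞}.
(a,b)_17: α=4, u≡3; β=2, v≡2 (mod 17); (3|17)=-1, (2|17)=+1; sign (−1)^0·-1^2·+1^4 = +1.
(a,b)_∞: sgn(3900358)=+, sgn(-8866)=−, so +1.
(a,b)_23: α=4, u≡8; β=2, v≡18 (mod 23); (8|23)=+1, (18|23)=+1; sign (−1)^0·+1^2·+1^4 = +1.
(a,b)_2: α=1, β=-1; u≡3, v≡7 (mod 8); ε(u)ε(v)=1·1, αω(v)=1·0, βω(u)=-1·1; sum ≡ 0  ⇒  +1.
(a,b)_5: α=-4, u≡3; β=0, v≡1 (mod 5); (3|5)=-1, (1|5)=+1; sign (−1)^0·-1^0·+1^-4 = +1.
(a,b)_7: α=5, u≡1; β=0, v≡3 (mod 7); (1|7)=+1, (3|7)=-1; sign (−1)^0·+1^0·-1^5 = -1.
(a,b)_13: α=4, u≡8; β=1, v≡5 (mod 13); (8|13)=-1, (5|13)=-1; sign (−1)^0·-1^1·-1^4 = -1.
(a,b)_11: α=-1, u≡4; β=-1, v≡10 (mod 11); (4|11)=+1, (10|11)=-1; sign (−1)^1·+1^-1·-1^-1 = +1.
(a,b)_31: α=3, u≡2; β=1, v≡13 (mod 31); (2|31)=+1, (13|31)=-1; sign (−1)^1·+1^1·-1^3 = +1.
(a,b)_3: α=-4, u≡1; β=0, v≡2 (mod 3); (1|3)=+1, (2|3)=-1; sign (−1)^0·+1^0·-1^-4 = +1.
(a,b)_47: α=0, u≡6; β=2, v≡7 (mod 47); (6|47)=+1, (7|47)=+1; sign (−1)^0·+1^2·+1^0 = +1.
(a,b)_19: α=1, u≡5; β=0, v≡11 (mod 19); (5|19)=+1, (11|19)=+1; sign (−1)^0·+1^0·+1^1 = +1.
(a,b)_41: α=-4, u≡22; β=-2, v≡39 (mod 41); (22|41)=-1, (39|41)=+1; sign (−1)^0·-1^-2·+1^-4 = +1.
(a,b)_43: α=1, u≡28; β=0, v≡10 (mod 43); (28|43)=-1, (10|43)=+1; sign (−1)^0·-1^0·+1^1 = +1.
(a,b)_37: α=0, u≡16; β=-2, v≡5 (mod 37); (16|37)=+1, (5|37)=-1; sign (−1)^0·+1^-2·-1^0 = +1.
(3900358, -8866 / ℚ) ramifies at {7, 13}: a division algebra.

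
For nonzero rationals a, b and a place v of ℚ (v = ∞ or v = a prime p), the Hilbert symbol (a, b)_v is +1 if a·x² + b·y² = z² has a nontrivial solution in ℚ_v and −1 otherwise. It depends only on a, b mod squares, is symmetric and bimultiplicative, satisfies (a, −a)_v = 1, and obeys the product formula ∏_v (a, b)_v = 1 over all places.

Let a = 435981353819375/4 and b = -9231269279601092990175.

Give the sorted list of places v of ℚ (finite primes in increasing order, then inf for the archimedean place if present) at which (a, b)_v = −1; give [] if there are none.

Mod squares: a ≡ 551, b ≡ -106743. Check v ∈ {∞, 2, 3, 5, 7, 13, 17, 19, 23, 29}.
v=13: a=13^2·(≡6), b=13^3·(≡8) mod 13; (6|13)=-1, (8|13)=-1; (−1)^{2·3·6}·(-1)^3·(-1)^2 = -1.
v=29: a=29^1·(≡14), b=29^2·(≡20) mod 29; (14|29)=-1, (20|29)=+1; (−1)^{1·2·14}·(-1)^2·(+1)^1 = +1.
v=5: a=5^4·(≡4), b=5^2·(≡3) mod 5; (4|5)=+1, (3|5)=-1; (−1)^{4·2·2}·(+1)^2·(-1)^4 = +1.
v=19: a=19^1·(≡10), b=19^2·(≡8) mod 19; (10|19)=-1, (8|19)=-1; (−1)^{1·2·9}·(-1)^2·(-1)^1 = -1.
v=23: a=23^2·(≡10), b=23^3·(≡20) mod 23; (10|23)=-1, (20|23)=-1; (−1)^{2·3·11}·(-1)^3·(-1)^2 = -1.
v=2: v_2(a)=-2, v_2(b)=0; units ≡ 7, 1 (mod 8); ε·ε+αω+βω = 1·0+-2·0+0·0 ≡ 0  ⇒  (a,b)_2 = +1.
v=7: a=7^2·(≡6), b=7^3·(≡2) mod 7; (6|7)=-1, (2|7)=+1; (−1)^{2·3·3}·(-1)^3·(+1)^2 = -1.
v=17: a=17^2·(≡6), b=17^3·(≡5) mod 17; (6|17)=-1, (5|17)=-1; (−1)^{2·3·8}·(-1)^3·(-1)^2 = -1.
v=∞: 551 > 0 and -106743 < 0  ⇒  (a,b)_∞ = +1.
v=3: a=3^0·(≡2), b=3^3·(≡2) mod 3; (2|3)=-1, (2|3)=-1; (−1)^{0·3·1}·(-1)^3·(-1)^0 = -1.
|Ram(551, -106743)| = 6, even; anisotropic at {3, 7, 13, 17, 19, 23}.

[3, 7, 13, 17, 19, 23]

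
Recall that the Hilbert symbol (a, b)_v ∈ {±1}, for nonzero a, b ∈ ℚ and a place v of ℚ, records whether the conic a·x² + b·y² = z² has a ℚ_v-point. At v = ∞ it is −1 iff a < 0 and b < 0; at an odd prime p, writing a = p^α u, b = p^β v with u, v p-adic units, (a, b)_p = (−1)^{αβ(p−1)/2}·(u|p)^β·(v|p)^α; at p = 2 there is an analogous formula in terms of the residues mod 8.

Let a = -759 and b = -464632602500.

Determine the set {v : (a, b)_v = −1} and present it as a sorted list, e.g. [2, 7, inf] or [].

(a, b) ≡ (-759, -209) mod (ℚ^×)²; places V = {2, 3, 5, 11, 19, 23, 41, ∞}.
(a,b)_23: α=1, u≡13; β=2, v≡5 (mod 23); (13|23)=+1, (5|23)=-1; sign (−1)^0·+1^2·-1^1 = -1.
(a,b)_3: α=1, u≡2; β=0, v≡1 (mod 3); (2|3)=-1, (1|3)=+1; sign (−1)^0·-1^0·+1^1 = +1.
(a,b)_2: α=0, β=2; u≡1, v≡7 (mod 8); ε(u)ε(v)=0·1, αω(v)=0·0, βω(u)=2·0; sum ≡ 0  ⇒  +1.
(a,b)_19: α=0, u≡1; β=1, v≡18 (mod 19); (1|19)=+1, (18|19)=-1; sign (−1)^0·+1^1·-1^0 = +1.
(a,b)_11: α=1, u≡8; β=1, v≡4 (mod 11); (8|11)=-1, (4|11)=+1; sign (−1)^1·-1^1·+1^1 = +1.
(a,b)_∞: sgn(-759)=−, sgn(-209)=−, so -1.
(a,b)_5: α=0, u≡1; β=4, v≡1 (mod 5); (1|5)=+1, (1|5)=+1; sign (−1)^0·+1^4·+1^0 = +1.
(a,b)_41: α=0, u≡20; β=2, v≡25 (mod 41); (20|41)=+1, (25|41)=+1; sign (−1)^0·+1^2·+1^0 = +1.
(-759, -209 / ℚ) ramifies at {23, ∞}: a division algebra.

[23, inf]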